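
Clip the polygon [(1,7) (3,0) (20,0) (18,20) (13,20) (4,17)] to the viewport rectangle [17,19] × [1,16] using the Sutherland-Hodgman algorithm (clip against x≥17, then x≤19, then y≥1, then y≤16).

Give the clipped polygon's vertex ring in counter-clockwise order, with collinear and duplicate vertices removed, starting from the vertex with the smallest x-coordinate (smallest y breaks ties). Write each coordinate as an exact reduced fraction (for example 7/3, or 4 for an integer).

Clipped polygon: [(17,1) (19,1) (19,10) (92/5,16) (17,16)]

1. After x ≥ 17: [(17,0) (20,0) (18,20) (17,20)]
2. After x ≤ 19: [(17,0) (19,0) (19,10) (18,20) (17,20)]
3. After y ≥ 1: [(17,1) (19,1) (19,10) (18,20) (17,20)]
4. After y ≤ 16: [(17,16) (17,1) (19,1) (19,10) (92/5,16)]
5. Canonical ring: [(17,1) (19,1) (19,10) (92/5,16) (17,16)]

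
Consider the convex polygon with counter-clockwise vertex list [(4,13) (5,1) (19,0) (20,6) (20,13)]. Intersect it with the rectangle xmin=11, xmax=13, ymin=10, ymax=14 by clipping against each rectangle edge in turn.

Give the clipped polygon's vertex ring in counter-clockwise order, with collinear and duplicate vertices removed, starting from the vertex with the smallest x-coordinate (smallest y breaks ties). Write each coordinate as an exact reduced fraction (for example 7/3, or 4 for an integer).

Clipped polygon: [(11,10) (13,10) (13,13) (11,13)]

1. After x ≥ 11: [(11,13) (11,4/7) (19,0) (20,6) (20,13)]
2. After x ≤ 13: [(13,13) (11,13) (11,4/7) (13,3/7)]
3. After y ≥ 10: [(13,10) (13,13) (11,13) (11,10)]
4. After y ≤ 14: [(13,10) (13,13) (11,13) (11,10)]
5. Canonical ring: [(11,10) (13,10) (13,13) (11,13)]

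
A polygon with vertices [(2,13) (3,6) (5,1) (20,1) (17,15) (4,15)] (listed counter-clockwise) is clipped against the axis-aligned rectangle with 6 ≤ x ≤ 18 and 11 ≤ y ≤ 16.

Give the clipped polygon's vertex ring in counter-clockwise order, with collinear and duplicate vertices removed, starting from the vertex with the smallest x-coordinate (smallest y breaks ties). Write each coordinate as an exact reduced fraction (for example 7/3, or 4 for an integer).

1. After x ≥ 6: [(6,1) (20,1) (17,15) (6,15)]
2. After x ≤ 18: [(6,1) (18,1) (18,31/3) (17,15) (6,15)]
3. After y ≥ 11: [(6,11) (125/7,11) (17,15) (6,15)]
4. After y ≤ 16: [(6,11) (125/7,11) (17,15) (6,15)]
5. Canonical ring: [(6,11) (125/7,11) (17,15) (6,15)]

Clipped polygon: [(6,11) (125/7,11) (17,15) (6,15)]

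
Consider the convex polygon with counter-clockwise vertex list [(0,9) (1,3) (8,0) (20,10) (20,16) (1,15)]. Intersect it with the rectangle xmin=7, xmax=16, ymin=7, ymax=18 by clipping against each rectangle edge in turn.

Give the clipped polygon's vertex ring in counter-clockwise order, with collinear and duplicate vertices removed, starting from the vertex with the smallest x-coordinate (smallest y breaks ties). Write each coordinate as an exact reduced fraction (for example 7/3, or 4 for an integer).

1. After x ≥ 7: [(7,3/7) (8,0) (20,10) (20,16) (7,291/19)]
2. After x ≤ 16: [(7,3/7) (8,0) (16,20/3) (16,300/19) (7,291/19)]
3. After y ≥ 7: [(7,7) (16,7) (16,300/19) (7,291/19)]
4. After y ≤ 18: [(7,7) (16,7) (16,300/19) (7,291/19)]
5. Canonical ring: [(7,7) (16,7) (16,300/19) (7,291/19)]

Clipped polygon: [(7,7) (16,7) (16,300/19) (7,291/19)]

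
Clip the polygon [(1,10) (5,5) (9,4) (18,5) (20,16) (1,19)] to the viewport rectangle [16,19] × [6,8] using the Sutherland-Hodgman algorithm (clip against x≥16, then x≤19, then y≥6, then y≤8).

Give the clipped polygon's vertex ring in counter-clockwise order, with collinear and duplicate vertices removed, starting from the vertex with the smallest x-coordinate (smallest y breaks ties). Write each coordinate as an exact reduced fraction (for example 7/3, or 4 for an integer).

Clipped polygon: [(16,6) (200/11,6) (204/11,8) (16,8)]

1. After x ≥ 16: [(16,43/9) (18,5) (20,16) (16,316/19)]
2. After x ≤ 19: [(16,43/9) (18,5) (19,21/2) (19,307/19) (16,316/19)]
3. After y ≥ 6: [(16,6) (200/11,6) (19,21/2) (19,307/19) (16,316/19)]
4. After y ≤ 8: [(16,8) (16,6) (200/11,6) (204/11,8)]
5. Canonical ring: [(16,6) (200/11,6) (204/11,8) (16,8)]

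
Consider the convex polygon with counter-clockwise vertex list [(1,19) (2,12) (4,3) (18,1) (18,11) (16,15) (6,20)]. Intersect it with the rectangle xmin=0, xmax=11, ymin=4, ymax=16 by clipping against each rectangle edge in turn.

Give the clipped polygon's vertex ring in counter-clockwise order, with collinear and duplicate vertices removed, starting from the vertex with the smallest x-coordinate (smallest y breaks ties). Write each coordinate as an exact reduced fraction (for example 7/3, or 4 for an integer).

1. After x ≥ 0: [(1,19) (2,12) (4,3) (18,1) (18,11) (16,15) (6,20)]
2. After x ≤ 11: [(1,19) (2,12) (4,3) (11,2) (11,35/2) (6,20)]
3. After y ≥ 4: [(1,19) (2,12) (34/9,4) (11,4) (11,35/2) (6,20)]
4. After y ≤ 16: [(10/7,16) (2,12) (34/9,4) (11,4) (11,16)]
5. Canonical ring: [(10/7,16) (2,12) (34/9,4) (11,4) (11,16)]

Clipped polygon: [(10/7,16) (2,12) (34/9,4) (11,4) (11,16)]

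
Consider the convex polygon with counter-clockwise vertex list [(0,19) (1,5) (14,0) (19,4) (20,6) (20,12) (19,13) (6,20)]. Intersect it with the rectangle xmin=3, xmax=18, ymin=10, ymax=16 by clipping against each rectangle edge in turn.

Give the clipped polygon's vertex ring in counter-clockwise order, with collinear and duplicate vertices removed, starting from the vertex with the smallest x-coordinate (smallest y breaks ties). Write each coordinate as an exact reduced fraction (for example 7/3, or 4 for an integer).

1. After x ≥ 3: [(3,39/2) (3,55/13) (14,0) (19,4) (20,6) (20,12) (19,13) (6,20)]
2. After x ≤ 18: [(3,39/2) (3,55/13) (14,0) (18,16/5) (18,176/13) (6,20)]
3. After y ≥ 10: [(3,39/2) (3,10) (18,10) (18,176/13) (6,20)]
4. After y ≤ 16: [(3,16) (3,10) (18,10) (18,176/13) (94/7,16)]
5. Canonical ring: [(3,10) (18,10) (18,176/13) (94/7,16) (3,16)]

Clipped polygon: [(3,10) (18,10) (18,176/13) (94/7,16) (3,16)]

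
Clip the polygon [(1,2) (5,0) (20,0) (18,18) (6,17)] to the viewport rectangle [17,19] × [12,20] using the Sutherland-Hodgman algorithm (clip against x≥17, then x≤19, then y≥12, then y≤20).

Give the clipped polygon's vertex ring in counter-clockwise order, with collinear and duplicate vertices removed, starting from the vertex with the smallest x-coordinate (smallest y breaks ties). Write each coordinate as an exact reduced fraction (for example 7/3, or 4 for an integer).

Clipped polygon: [(17,12) (56/3,12) (18,18) (17,215/12)]

1. After x ≥ 17: [(17,0) (20,0) (18,18) (17,215/12)]
2. After x ≤ 19: [(17,0) (19,0) (19,9) (18,18) (17,215/12)]
3. After y ≥ 12: [(17,12) (56/3,12) (18,18) (17,215/12)]
4. After y ≤ 20: [(17,12) (56/3,12) (18,18) (17,215/12)]
5. Canonical ring: [(17,12) (56/3,12) (18,18) (17,215/12)]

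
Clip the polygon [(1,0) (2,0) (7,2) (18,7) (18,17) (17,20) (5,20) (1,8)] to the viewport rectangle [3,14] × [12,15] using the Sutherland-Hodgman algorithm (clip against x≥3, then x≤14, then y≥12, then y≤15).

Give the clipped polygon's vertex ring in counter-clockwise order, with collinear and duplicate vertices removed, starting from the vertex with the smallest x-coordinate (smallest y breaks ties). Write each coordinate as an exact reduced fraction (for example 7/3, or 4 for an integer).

1. After x ≥ 3: [(3,2/5) (7,2) (18,7) (18,17) (17,20) (5,20) (3,14)]
2. After x ≤ 14: [(3,2/5) (7,2) (14,57/11) (14,20) (5,20) (3,14)]
3. After y ≥ 12: [(3,12) (14,12) (14,20) (5,20) (3,14)]
4. After y ≤ 15: [(3,12) (14,12) (14,15) (10/3,15) (3,14)]
5. Canonical ring: [(3,12) (14,12) (14,15) (10/3,15) (3,14)]

Clipped polygon: [(3,12) (14,12) (14,15) (10/3,15) (3,14)]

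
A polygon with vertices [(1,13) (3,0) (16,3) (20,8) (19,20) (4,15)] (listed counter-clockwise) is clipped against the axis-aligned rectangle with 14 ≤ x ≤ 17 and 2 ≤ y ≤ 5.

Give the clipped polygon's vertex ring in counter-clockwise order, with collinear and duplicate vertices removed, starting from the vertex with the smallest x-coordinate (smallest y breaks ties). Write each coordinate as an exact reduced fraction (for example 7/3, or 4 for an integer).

Clipped polygon: [(14,33/13) (16,3) (17,17/4) (17,5) (14,5)]

1. After x ≥ 14: [(14,33/13) (16,3) (20,8) (19,20) (14,55/3)]
2. After x ≤ 17: [(14,33/13) (16,3) (17,17/4) (17,58/3) (14,55/3)]
3. After y ≥ 2: [(14,33/13) (16,3) (17,17/4) (17,58/3) (14,55/3)]
4. After y ≤ 5: [(14,5) (14,33/13) (16,3) (17,17/4) (17,5)]
5. Canonical ring: [(14,33/13) (16,3) (17,17/4) (17,5) (14,5)]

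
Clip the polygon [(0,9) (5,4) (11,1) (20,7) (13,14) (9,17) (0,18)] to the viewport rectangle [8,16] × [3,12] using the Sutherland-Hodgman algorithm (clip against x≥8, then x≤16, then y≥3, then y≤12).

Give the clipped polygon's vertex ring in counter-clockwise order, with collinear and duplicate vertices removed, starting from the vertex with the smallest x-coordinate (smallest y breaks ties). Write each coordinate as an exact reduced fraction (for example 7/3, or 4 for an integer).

1. After x ≥ 8: [(8,5/2) (11,1) (20,7) (13,14) (9,17) (8,154/9)]
2. After x ≤ 16: [(8,5/2) (11,1) (16,13/3) (16,11) (13,14) (9,17) (8,154/9)]
3. After y ≥ 3: [(8,3) (14,3) (16,13/3) (16,11) (13,14) (9,17) (8,154/9)]
4. After y ≤ 12: [(8,12) (8,3) (14,3) (16,13/3) (16,11) (15,12)]
5. Canonical ring: [(8,3) (14,3) (16,13/3) (16,11) (15,12) (8,12)]

Clipped polygon: [(8,3) (14,3) (16,13/3) (16,11) (15,12) (8,12)]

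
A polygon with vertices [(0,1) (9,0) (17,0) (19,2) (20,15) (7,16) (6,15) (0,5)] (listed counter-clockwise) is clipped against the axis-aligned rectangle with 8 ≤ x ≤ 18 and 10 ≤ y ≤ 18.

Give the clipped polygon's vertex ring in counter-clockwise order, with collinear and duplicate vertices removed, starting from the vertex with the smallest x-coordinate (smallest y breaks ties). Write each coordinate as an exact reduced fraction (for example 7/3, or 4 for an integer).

Clipped polygon: [(8,10) (18,10) (18,197/13) (8,207/13)]

1. After x ≥ 8: [(8,1/9) (9,0) (17,0) (19,2) (20,15) (8,207/13)]
2. After x ≤ 18: [(8,1/9) (9,0) (17,0) (18,1) (18,197/13) (8,207/13)]
3. After y ≥ 10: [(8,10) (18,10) (18,197/13) (8,207/13)]
4. After y ≤ 18: [(8,10) (18,10) (18,197/13) (8,207/13)]
5. Canonical ring: [(8,10) (18,10) (18,197/13) (8,207/13)]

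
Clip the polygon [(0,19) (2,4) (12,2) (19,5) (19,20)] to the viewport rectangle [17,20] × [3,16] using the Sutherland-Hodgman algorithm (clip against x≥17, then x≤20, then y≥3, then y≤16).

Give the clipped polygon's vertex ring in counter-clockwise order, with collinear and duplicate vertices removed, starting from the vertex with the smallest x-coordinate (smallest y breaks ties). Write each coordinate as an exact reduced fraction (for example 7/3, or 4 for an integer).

Clipped polygon: [(17,29/7) (19,5) (19,16) (17,16)]

1. After x ≥ 17: [(17,378/19) (17,29/7) (19,5) (19,20)]
2. After x ≤ 20: [(17,378/19) (17,29/7) (19,5) (19,20)]
3. After y ≥ 3: [(17,378/19) (17,29/7) (19,5) (19,20)]
4. After y ≤ 16: [(17,16) (17,29/7) (19,5) (19,16)]
5. Canonical ring: [(17,29/7) (19,5) (19,16) (17,16)]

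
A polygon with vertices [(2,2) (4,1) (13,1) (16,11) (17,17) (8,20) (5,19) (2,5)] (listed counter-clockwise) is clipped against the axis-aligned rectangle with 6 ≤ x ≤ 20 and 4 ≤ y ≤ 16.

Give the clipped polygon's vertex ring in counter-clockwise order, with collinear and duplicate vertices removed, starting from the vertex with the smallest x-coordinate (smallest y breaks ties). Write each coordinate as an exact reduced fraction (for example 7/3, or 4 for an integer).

1. After x ≥ 6: [(6,1) (13,1) (16,11) (17,17) (8,20) (6,58/3)]
2. After x ≤ 20: [(6,1) (13,1) (16,11) (17,17) (8,20) (6,58/3)]
3. After y ≥ 4: [(6,4) (139/10,4) (16,11) (17,17) (8,20) (6,58/3)]
4. After y ≤ 16: [(6,16) (6,4) (139/10,4) (16,11) (101/6,16)]
5. Canonical ring: [(6,4) (139/10,4) (16,11) (101/6,16) (6,16)]

Clipped polygon: [(6,4) (139/10,4) (16,11) (101/6,16) (6,16)]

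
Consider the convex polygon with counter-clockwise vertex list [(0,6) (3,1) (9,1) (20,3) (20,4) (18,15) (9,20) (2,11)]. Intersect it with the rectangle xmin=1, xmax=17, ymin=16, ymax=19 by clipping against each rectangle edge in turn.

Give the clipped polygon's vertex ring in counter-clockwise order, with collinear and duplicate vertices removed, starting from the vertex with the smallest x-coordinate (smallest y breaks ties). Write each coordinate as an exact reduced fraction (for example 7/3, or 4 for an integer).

1. After x ≥ 1: [(1,17/2) (1,13/3) (3,1) (9,1) (20,3) (20,4) (18,15) (9,20) (2,11)]
2. After x ≤ 17: [(1,17/2) (1,13/3) (3,1) (9,1) (17,27/11) (17,140/9) (9,20) (2,11)]
3. After y ≥ 16: [(81/5,16) (9,20) (53/9,16)]
4. After y ≤ 19: [(81/5,16) (54/5,19) (74/9,19) (53/9,16)]
5. Canonical ring: [(53/9,16) (81/5,16) (54/5,19) (74/9,19)]

Clipped polygon: [(53/9,16) (81/5,16) (54/5,19) (74/9,19)]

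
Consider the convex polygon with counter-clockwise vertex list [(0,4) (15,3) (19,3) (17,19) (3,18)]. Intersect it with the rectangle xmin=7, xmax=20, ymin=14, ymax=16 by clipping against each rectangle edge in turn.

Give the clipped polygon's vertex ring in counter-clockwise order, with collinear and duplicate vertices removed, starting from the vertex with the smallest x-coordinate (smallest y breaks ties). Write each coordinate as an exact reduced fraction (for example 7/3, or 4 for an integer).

1. After x ≥ 7: [(7,53/15) (15,3) (19,3) (17,19) (7,128/7)]
2. After x ≤ 20: [(7,53/15) (15,3) (19,3) (17,19) (7,128/7)]
3. After y ≥ 14: [(7,14) (141/8,14) (17,19) (7,128/7)]
4. After y ≤ 16: [(7,16) (7,14) (141/8,14) (139/8,16)]
5. Canonical ring: [(7,14) (141/8,14) (139/8,16) (7,16)]

Clipped polygon: [(7,14) (141/8,14) (139/8,16) (7,16)]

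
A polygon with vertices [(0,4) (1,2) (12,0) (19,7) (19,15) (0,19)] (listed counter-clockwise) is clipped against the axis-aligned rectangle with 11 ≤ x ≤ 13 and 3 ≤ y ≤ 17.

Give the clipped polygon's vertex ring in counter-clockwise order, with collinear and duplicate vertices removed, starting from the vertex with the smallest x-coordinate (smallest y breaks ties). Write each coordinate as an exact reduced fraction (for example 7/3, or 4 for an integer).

1. After x ≥ 11: [(11,2/11) (12,0) (19,7) (19,15) (11,317/19)]
2. After x ≤ 13: [(11,2/11) (12,0) (13,1) (13,309/19) (11,317/19)]
3. After y ≥ 3: [(11,3) (13,3) (13,309/19) (11,317/19)]
4. After y ≤ 17: [(11,3) (13,3) (13,309/19) (11,317/19)]
5. Canonical ring: [(11,3) (13,3) (13,309/19) (11,317/19)]

Clipped polygon: [(11,3) (13,3) (13,309/19) (11,317/19)]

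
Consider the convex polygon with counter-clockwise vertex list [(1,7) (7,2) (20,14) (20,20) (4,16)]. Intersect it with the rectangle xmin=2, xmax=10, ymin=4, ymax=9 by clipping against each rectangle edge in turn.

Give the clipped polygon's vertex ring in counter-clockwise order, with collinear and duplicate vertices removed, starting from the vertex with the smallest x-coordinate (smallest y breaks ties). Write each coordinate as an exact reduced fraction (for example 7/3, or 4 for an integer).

Clipped polygon: [(2,37/6) (23/5,4) (55/6,4) (10,62/13) (10,9) (2,9)]

1. After x ≥ 2: [(2,10) (2,37/6) (7,2) (20,14) (20,20) (4,16)]
2. After x ≤ 10: [(2,10) (2,37/6) (7,2) (10,62/13) (10,35/2) (4,16)]
3. After y ≥ 4: [(2,10) (2,37/6) (23/5,4) (55/6,4) (10,62/13) (10,35/2) (4,16)]
4. After y ≤ 9: [(2,9) (2,37/6) (23/5,4) (55/6,4) (10,62/13) (10,9)]
5. Canonical ring: [(2,37/6) (23/5,4) (55/6,4) (10,62/13) (10,9) (2,9)]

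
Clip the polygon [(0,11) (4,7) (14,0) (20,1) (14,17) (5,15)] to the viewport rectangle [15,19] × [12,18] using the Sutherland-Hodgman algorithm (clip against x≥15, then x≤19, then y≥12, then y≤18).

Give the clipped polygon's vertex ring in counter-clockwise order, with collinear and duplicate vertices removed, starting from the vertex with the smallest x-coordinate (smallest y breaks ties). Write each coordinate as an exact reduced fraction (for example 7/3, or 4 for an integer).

Clipped polygon: [(15,12) (127/8,12) (15,43/3)]

1. After x ≥ 15: [(15,1/6) (20,1) (15,43/3)]
2. After x ≤ 19: [(15,1/6) (19,5/6) (19,11/3) (15,43/3)]
3. After y ≥ 12: [(15,12) (127/8,12) (15,43/3)]
4. After y ≤ 18: [(15,12) (127/8,12) (15,43/3)]
5. Canonical ring: [(15,12) (127/8,12) (15,43/3)]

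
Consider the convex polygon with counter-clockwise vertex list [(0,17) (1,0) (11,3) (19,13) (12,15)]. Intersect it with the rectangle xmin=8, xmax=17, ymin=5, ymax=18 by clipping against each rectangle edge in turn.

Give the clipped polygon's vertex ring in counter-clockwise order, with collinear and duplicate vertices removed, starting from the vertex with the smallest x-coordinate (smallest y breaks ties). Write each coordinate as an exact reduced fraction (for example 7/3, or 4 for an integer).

Clipped polygon: [(8,5) (63/5,5) (17,21/2) (17,95/7) (12,15) (8,47/3)]

1. After x ≥ 8: [(8,47/3) (8,21/10) (11,3) (19,13) (12,15)]
2. After x ≤ 17: [(8,47/3) (8,21/10) (11,3) (17,21/2) (17,95/7) (12,15)]
3. After y ≥ 5: [(8,47/3) (8,5) (63/5,5) (17,21/2) (17,95/7) (12,15)]
4. After y ≤ 18: [(8,47/3) (8,5) (63/5,5) (17,21/2) (17,95/7) (12,15)]
5. Canonical ring: [(8,5) (63/5,5) (17,21/2) (17,95/7) (12,15) (8,47/3)]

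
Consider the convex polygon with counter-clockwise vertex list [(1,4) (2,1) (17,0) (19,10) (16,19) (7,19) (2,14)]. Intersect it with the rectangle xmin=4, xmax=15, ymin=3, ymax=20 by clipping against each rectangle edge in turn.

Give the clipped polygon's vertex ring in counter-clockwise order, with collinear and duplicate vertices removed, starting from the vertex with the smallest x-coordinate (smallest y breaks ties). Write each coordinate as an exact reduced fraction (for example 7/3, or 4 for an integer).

1. After x ≥ 4: [(4,13/15) (17,0) (19,10) (16,19) (7,19) (4,16)]
2. After x ≤ 15: [(4,13/15) (15,2/15) (15,19) (7,19) (4,16)]
3. After y ≥ 3: [(4,3) (15,3) (15,19) (7,19) (4,16)]
4. After y ≤ 20: [(4,3) (15,3) (15,19) (7,19) (4,16)]
5. Canonical ring: [(4,3) (15,3) (15,19) (7,19) (4,16)]

Clipped polygon: [(4,3) (15,3) (15,19) (7,19) (4,16)]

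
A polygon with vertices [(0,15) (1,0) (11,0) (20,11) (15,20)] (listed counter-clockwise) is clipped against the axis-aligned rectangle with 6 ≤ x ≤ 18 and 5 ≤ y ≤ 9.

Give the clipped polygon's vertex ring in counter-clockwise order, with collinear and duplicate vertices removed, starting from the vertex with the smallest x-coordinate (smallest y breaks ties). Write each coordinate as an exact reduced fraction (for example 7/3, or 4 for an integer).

1. After x ≥ 6: [(6,17) (6,0) (11,0) (20,11) (15,20)]
2. After x ≤ 18: [(6,17) (6,0) (11,0) (18,77/9) (18,73/5) (15,20)]
3. After y ≥ 5: [(6,17) (6,5) (166/11,5) (18,77/9) (18,73/5) (15,20)]
4. After y ≤ 9: [(6,9) (6,5) (166/11,5) (18,77/9) (18,9)]
5. Canonical ring: [(6,5) (166/11,5) (18,77/9) (18,9) (6,9)]

Clipped polygon: [(6,5) (166/11,5) (18,77/9) (18,9) (6,9)]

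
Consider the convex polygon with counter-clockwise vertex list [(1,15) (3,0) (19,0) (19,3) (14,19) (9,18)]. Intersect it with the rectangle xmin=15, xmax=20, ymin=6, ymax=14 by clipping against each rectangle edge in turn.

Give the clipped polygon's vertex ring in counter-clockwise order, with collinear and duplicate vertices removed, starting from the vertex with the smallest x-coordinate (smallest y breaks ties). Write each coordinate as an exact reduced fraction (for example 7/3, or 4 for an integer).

Clipped polygon: [(15,6) (289/16,6) (249/16,14) (15,14)]

1. After x ≥ 15: [(15,0) (19,0) (19,3) (15,79/5)]
2. After x ≤ 20: [(15,0) (19,0) (19,3) (15,79/5)]
3. After y ≥ 6: [(15,6) (289/16,6) (15,79/5)]
4. After y ≤ 14: [(15,14) (15,6) (289/16,6) (249/16,14)]
5. Canonical ring: [(15,6) (289/16,6) (249/16,14) (15,14)]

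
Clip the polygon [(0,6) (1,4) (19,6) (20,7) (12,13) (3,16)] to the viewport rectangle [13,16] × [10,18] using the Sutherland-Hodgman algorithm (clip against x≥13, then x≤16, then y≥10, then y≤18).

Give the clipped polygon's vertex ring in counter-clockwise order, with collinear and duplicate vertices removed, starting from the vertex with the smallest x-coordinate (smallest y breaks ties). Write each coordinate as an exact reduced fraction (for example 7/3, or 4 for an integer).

Clipped polygon: [(13,10) (16,10) (13,49/4)]

1. After x ≥ 13: [(13,16/3) (19,6) (20,7) (13,49/4)]
2. After x ≤ 16: [(13,16/3) (16,17/3) (16,10) (13,49/4)]
3. After y ≥ 10: [(13,10) (16,10) (16,10) (13,49/4)]
4. After y ≤ 18: [(13,10) (16,10) (16,10) (13,49/4)]
5. Canonical ring: [(13,10) (16,10) (13,49/4)]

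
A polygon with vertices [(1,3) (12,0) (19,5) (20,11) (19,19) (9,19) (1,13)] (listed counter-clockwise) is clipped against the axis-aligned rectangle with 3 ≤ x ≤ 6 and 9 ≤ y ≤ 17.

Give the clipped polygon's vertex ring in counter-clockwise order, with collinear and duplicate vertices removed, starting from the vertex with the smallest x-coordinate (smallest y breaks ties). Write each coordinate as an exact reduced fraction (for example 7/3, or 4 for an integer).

1. After x ≥ 3: [(3,27/11) (12,0) (19,5) (20,11) (19,19) (9,19) (3,29/2)]
2. After x ≤ 6: [(3,27/11) (6,18/11) (6,67/4) (3,29/2)]
3. After y ≥ 9: [(3,9) (6,9) (6,67/4) (3,29/2)]
4. After y ≤ 17: [(3,9) (6,9) (6,67/4) (3,29/2)]
5. Canonical ring: [(3,9) (6,9) (6,67/4) (3,29/2)]

Clipped polygon: [(3,9) (6,9) (6,67/4) (3,29/2)]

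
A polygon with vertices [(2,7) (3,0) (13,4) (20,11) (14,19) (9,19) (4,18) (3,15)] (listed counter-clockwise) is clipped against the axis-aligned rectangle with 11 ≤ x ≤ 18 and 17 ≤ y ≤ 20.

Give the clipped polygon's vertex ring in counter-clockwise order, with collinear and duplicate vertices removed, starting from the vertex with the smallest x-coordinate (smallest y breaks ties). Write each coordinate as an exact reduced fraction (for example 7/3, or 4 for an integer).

Clipped polygon: [(11,17) (31/2,17) (14,19) (11,19)]

1. After x ≥ 11: [(11,16/5) (13,4) (20,11) (14,19) (11,19)]
2. After x ≤ 18: [(11,16/5) (13,4) (18,9) (18,41/3) (14,19) (11,19)]
3. After y ≥ 17: [(11,17) (31/2,17) (14,19) (11,19)]
4. After y ≤ 20: [(11,17) (31/2,17) (14,19) (11,19)]
5. Canonical ring: [(11,17) (31/2,17) (14,19) (11,19)]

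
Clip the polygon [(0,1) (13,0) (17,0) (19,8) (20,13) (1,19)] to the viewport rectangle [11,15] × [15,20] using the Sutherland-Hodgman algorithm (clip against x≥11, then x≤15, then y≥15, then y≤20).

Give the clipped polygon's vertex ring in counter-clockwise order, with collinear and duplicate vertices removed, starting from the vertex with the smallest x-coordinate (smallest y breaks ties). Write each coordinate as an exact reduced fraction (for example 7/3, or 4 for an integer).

1. After x ≥ 11: [(11,2/13) (13,0) (17,0) (19,8) (20,13) (11,301/19)]
2. After x ≤ 15: [(11,2/13) (13,0) (15,0) (15,277/19) (11,301/19)]
3. After y ≥ 15: [(11,15) (41/3,15) (11,301/19)]
4. After y ≤ 20: [(11,15) (41/3,15) (11,301/19)]
5. Canonical ring: [(11,15) (41/3,15) (11,301/19)]

Clipped polygon: [(11,15) (41/3,15) (11,301/19)]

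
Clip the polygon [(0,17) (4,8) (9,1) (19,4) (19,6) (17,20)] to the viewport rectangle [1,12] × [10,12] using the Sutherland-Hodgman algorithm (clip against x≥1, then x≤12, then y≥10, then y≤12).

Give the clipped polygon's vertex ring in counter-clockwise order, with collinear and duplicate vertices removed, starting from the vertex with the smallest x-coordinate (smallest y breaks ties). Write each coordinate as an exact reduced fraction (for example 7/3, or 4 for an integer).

1. After x ≥ 1: [(1,292/17) (1,59/4) (4,8) (9,1) (19,4) (19,6) (17,20)]
2. After x ≤ 12: [(12,325/17) (1,292/17) (1,59/4) (4,8) (9,1) (12,19/10)]
3. After y ≥ 10: [(12,10) (12,325/17) (1,292/17) (1,59/4) (28/9,10)]
4. After y ≤ 12: [(12,10) (12,12) (20/9,12) (28/9,10)]
5. Canonical ring: [(20/9,12) (28/9,10) (12,10) (12,12)]

Clipped polygon: [(20/9,12) (28/9,10) (12,10) (12,12)]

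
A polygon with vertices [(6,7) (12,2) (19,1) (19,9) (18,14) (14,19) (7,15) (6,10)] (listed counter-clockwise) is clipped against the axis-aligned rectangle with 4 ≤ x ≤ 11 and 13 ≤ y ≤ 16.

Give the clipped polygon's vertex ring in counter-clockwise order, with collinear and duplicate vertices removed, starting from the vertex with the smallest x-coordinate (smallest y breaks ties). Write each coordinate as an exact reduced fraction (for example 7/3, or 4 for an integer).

1. After x ≥ 4: [(6,7) (12,2) (19,1) (19,9) (18,14) (14,19) (7,15) (6,10)]
2. After x ≤ 11: [(6,7) (11,17/6) (11,121/7) (7,15) (6,10)]
3. After y ≥ 13: [(11,13) (11,121/7) (7,15) (33/5,13)]
4. After y ≤ 16: [(11,13) (11,16) (35/4,16) (7,15) (33/5,13)]
5. Canonical ring: [(33/5,13) (11,13) (11,16) (35/4,16) (7,15)]

Clipped polygon: [(33/5,13) (11,13) (11,16) (35/4,16) (7,15)]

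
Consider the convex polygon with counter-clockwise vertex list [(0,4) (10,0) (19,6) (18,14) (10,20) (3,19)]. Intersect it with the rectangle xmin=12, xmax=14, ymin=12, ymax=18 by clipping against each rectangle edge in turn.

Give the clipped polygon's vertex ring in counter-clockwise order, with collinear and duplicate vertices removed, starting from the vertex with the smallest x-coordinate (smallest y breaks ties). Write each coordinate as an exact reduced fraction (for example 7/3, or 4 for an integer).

Clipped polygon: [(12,12) (14,12) (14,17) (38/3,18) (12,18)]

1. After x ≥ 12: [(12,4/3) (19,6) (18,14) (12,37/2)]
2. After x ≤ 14: [(12,4/3) (14,8/3) (14,17) (12,37/2)]
3. After y ≥ 12: [(12,12) (14,12) (14,17) (12,37/2)]
4. After y ≤ 18: [(12,18) (12,12) (14,12) (14,17) (38/3,18)]
5. Canonical ring: [(12,12) (14,12) (14,17) (38/3,18) (12,18)]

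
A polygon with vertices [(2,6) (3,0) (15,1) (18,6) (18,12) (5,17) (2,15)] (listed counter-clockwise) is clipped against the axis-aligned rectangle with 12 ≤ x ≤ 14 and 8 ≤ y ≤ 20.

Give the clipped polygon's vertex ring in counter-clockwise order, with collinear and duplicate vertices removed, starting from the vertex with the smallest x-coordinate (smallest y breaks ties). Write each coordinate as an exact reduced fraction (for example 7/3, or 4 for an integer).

1. After x ≥ 12: [(12,3/4) (15,1) (18,6) (18,12) (12,186/13)]
2. After x ≤ 14: [(12,3/4) (14,11/12) (14,176/13) (12,186/13)]
3. After y ≥ 8: [(12,8) (14,8) (14,176/13) (12,186/13)]
4. After y ≤ 20: [(12,8) (14,8) (14,176/13) (12,186/13)]
5. Canonical ring: [(12,8) (14,8) (14,176/13) (12,186/13)]

Clipped polygon: [(12,8) (14,8) (14,176/13) (12,186/13)]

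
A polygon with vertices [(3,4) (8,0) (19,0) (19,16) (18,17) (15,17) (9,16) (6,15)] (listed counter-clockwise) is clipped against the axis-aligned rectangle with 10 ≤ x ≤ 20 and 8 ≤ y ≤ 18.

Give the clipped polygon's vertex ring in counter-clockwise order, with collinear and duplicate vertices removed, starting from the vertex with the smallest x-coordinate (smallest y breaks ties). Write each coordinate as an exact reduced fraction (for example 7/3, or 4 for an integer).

1. After x ≥ 10: [(10,0) (19,0) (19,16) (18,17) (15,17) (10,97/6)]
2. After x ≤ 20: [(10,0) (19,0) (19,16) (18,17) (15,17) (10,97/6)]
3. After y ≥ 8: [(10,8) (19,8) (19,16) (18,17) (15,17) (10,97/6)]
4. After y ≤ 18: [(10,8) (19,8) (19,16) (18,17) (15,17) (10,97/6)]
5. Canonical ring: [(10,8) (19,8) (19,16) (18,17) (15,17) (10,97/6)]

Clipped polygon: [(10,8) (19,8) (19,16) (18,17) (15,17) (10,97/6)]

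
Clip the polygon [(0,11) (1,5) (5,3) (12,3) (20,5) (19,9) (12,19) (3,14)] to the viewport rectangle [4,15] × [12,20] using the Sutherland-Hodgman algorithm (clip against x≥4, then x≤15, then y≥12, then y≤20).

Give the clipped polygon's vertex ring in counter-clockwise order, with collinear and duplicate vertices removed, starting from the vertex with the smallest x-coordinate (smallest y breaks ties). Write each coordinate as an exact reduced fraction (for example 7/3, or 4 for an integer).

1. After x ≥ 4: [(4,7/2) (5,3) (12,3) (20,5) (19,9) (12,19) (4,131/9)]
2. After x ≤ 15: [(4,7/2) (5,3) (12,3) (15,15/4) (15,103/7) (12,19) (4,131/9)]
3. After y ≥ 12: [(4,12) (15,12) (15,103/7) (12,19) (4,131/9)]
4. After y ≤ 20: [(4,12) (15,12) (15,103/7) (12,19) (4,131/9)]
5. Canonical ring: [(4,12) (15,12) (15,103/7) (12,19) (4,131/9)]

Clipped polygon: [(4,12) (15,12) (15,103/7) (12,19) (4,131/9)]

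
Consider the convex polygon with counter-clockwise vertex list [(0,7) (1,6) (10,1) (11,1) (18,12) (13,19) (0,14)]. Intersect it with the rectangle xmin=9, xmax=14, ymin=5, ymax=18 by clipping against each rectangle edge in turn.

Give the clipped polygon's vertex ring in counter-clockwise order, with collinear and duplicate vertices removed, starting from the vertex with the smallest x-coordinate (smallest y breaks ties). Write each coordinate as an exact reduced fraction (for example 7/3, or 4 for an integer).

Clipped polygon: [(9,5) (149/11,5) (14,40/7) (14,88/5) (96/7,18) (52/5,18) (9,227/13)]

1. After x ≥ 9: [(9,14/9) (10,1) (11,1) (18,12) (13,19) (9,227/13)]
2. After x ≤ 14: [(9,14/9) (10,1) (11,1) (14,40/7) (14,88/5) (13,19) (9,227/13)]
3. After y ≥ 5: [(9,5) (149/11,5) (14,40/7) (14,88/5) (13,19) (9,227/13)]
4. After y ≤ 18: [(9,5) (149/11,5) (14,40/7) (14,88/5) (96/7,18) (52/5,18) (9,227/13)]
5. Canonical ring: [(9,5) (149/11,5) (14,40/7) (14,88/5) (96/7,18) (52/5,18) (9,227/13)]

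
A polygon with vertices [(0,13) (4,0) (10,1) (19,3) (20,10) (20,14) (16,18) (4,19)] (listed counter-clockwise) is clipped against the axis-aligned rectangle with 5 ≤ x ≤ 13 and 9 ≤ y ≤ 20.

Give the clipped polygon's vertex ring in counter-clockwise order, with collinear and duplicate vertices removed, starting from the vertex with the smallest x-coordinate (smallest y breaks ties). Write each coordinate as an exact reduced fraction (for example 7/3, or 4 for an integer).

1. After x ≥ 5: [(5,1/6) (10,1) (19,3) (20,10) (20,14) (16,18) (5,227/12)]
2. After x ≤ 13: [(5,1/6) (10,1) (13,5/3) (13,73/4) (5,227/12)]
3. After y ≥ 9: [(5,9) (13,9) (13,73/4) (5,227/12)]
4. After y ≤ 20: [(5,9) (13,9) (13,73/4) (5,227/12)]
5. Canonical ring: [(5,9) (13,9) (13,73/4) (5,227/12)]

Clipped polygon: [(5,9) (13,9) (13,73/4) (5,227/12)]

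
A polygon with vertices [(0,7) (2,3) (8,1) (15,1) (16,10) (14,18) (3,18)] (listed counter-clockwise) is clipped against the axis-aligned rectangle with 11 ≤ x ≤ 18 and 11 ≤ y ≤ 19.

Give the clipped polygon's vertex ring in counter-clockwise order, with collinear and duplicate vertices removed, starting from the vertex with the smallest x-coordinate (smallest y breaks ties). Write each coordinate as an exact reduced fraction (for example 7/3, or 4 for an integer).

1. After x ≥ 11: [(11,1) (15,1) (16,10) (14,18) (11,18)]
2. After x ≤ 18: [(11,1) (15,1) (16,10) (14,18) (11,18)]
3. After y ≥ 11: [(11,11) (63/4,11) (14,18) (11,18)]
4. After y ≤ 19: [(11,11) (63/4,11) (14,18) (11,18)]
5. Canonical ring: [(11,11) (63/4,11) (14,18) (11,18)]

Clipped polygon: [(11,11) (63/4,11) (14,18) (11,18)]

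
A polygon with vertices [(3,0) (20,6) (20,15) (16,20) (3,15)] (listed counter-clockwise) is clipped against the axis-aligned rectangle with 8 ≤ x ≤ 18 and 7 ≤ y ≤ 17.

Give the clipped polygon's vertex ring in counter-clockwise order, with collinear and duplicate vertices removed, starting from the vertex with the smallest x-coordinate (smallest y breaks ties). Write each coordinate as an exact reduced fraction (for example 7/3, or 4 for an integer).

Clipped polygon: [(8,7) (18,7) (18,17) (41/5,17) (8,220/13)]

1. After x ≥ 8: [(8,30/17) (20,6) (20,15) (16,20) (8,220/13)]
2. After x ≤ 18: [(8,30/17) (18,90/17) (18,35/2) (16,20) (8,220/13)]
3. After y ≥ 7: [(8,7) (18,7) (18,35/2) (16,20) (8,220/13)]
4. After y ≤ 17: [(8,7) (18,7) (18,17) (41/5,17) (8,220/13)]
5. Canonical ring: [(8,7) (18,7) (18,17) (41/5,17) (8,220/13)]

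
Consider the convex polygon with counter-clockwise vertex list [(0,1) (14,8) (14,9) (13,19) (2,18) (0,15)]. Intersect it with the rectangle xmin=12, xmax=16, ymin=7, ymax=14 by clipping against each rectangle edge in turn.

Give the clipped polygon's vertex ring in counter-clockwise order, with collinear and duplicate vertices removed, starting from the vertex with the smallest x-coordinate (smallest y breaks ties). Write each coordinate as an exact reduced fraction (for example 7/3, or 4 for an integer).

Clipped polygon: [(12,7) (14,8) (14,9) (27/2,14) (12,14)]

1. After x ≥ 12: [(12,7) (14,8) (14,9) (13,19) (12,208/11)]
2. After x ≤ 16: [(12,7) (14,8) (14,9) (13,19) (12,208/11)]
3. After y ≥ 7: [(12,7) (14,8) (14,9) (13,19) (12,208/11)]
4. After y ≤ 14: [(12,14) (12,7) (14,8) (14,9) (27/2,14)]
5. Canonical ring: [(12,7) (14,8) (14,9) (27/2,14) (12,14)]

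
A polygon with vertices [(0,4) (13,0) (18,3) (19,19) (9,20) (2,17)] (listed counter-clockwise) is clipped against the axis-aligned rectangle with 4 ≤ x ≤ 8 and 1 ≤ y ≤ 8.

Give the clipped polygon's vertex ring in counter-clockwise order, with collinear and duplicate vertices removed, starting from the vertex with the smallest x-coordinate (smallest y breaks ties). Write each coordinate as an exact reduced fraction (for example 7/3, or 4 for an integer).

Clipped polygon: [(4,36/13) (8,20/13) (8,8) (4,8)]

1. After x ≥ 4: [(4,36/13) (13,0) (18,3) (19,19) (9,20) (4,125/7)]
2. After x ≤ 8: [(4,36/13) (8,20/13) (8,137/7) (4,125/7)]
3. After y ≥ 1: [(4,36/13) (8,20/13) (8,137/7) (4,125/7)]
4. After y ≤ 8: [(4,8) (4,36/13) (8,20/13) (8,8)]
5. Canonical ring: [(4,36/13) (8,20/13) (8,8) (4,8)]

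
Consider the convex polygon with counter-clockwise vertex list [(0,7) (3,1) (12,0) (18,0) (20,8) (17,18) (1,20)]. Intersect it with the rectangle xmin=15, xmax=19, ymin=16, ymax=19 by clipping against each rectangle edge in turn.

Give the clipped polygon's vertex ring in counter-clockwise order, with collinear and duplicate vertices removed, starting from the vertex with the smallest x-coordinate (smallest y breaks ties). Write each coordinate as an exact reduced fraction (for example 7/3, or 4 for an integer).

1. After x ≥ 15: [(15,0) (18,0) (20,8) (17,18) (15,73/4)]
2. After x ≤ 19: [(15,0) (18,0) (19,4) (19,34/3) (17,18) (15,73/4)]
3. After y ≥ 16: [(15,16) (88/5,16) (17,18) (15,73/4)]
4. After y ≤ 19: [(15,16) (88/5,16) (17,18) (15,73/4)]
5. Canonical ring: [(15,16) (88/5,16) (17,18) (15,73/4)]

Clipped polygon: [(15,16) (88/5,16) (17,18) (15,73/4)]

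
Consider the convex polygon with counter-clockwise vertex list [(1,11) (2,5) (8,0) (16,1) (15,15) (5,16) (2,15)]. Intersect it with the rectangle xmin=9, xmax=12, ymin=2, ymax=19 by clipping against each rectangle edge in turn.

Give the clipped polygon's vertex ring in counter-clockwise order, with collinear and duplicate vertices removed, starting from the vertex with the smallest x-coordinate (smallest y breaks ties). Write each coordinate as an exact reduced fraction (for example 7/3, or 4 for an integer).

1. After x ≥ 9: [(9,1/8) (16,1) (15,15) (9,78/5)]
2. After x ≤ 12: [(9,1/8) (12,1/2) (12,153/10) (9,78/5)]
3. After y ≥ 2: [(9,2) (12,2) (12,153/10) (9,78/5)]
4. After y ≤ 19: [(9,2) (12,2) (12,153/10) (9,78/5)]
5. Canonical ring: [(9,2) (12,2) (12,153/10) (9,78/5)]

Clipped polygon: [(9,2) (12,2) (12,153/10) (9,78/5)]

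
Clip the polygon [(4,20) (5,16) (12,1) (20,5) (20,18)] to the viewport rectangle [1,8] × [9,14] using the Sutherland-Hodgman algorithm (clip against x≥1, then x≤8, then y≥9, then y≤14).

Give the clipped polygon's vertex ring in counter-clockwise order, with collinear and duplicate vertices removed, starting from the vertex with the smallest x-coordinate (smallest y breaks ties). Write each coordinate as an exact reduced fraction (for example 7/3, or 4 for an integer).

Clipped polygon: [(89/15,14) (8,67/7) (8,14)]

1. After x ≥ 1: [(4,20) (5,16) (12,1) (20,5) (20,18)]
2. After x ≤ 8: [(8,39/2) (4,20) (5,16) (8,67/7)]
3. After y ≥ 9: [(8,39/2) (4,20) (5,16) (8,67/7)]
4. After y ≤ 14: [(8,14) (89/15,14) (8,67/7)]
5. Canonical ring: [(89/15,14) (8,67/7) (8,14)]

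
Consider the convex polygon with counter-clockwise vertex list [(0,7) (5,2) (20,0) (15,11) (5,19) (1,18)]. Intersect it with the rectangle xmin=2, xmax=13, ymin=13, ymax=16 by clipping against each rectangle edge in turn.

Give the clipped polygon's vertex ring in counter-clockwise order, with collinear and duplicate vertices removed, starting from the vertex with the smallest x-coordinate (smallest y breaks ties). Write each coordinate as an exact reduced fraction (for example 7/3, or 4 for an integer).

Clipped polygon: [(2,13) (25/2,13) (35/4,16) (2,16)]

1. After x ≥ 2: [(2,5) (5,2) (20,0) (15,11) (5,19) (2,73/4)]
2. After x ≤ 13: [(2,5) (5,2) (13,14/15) (13,63/5) (5,19) (2,73/4)]
3. After y ≥ 13: [(2,13) (25/2,13) (5,19) (2,73/4)]
4. After y ≤ 16: [(2,16) (2,13) (25/2,13) (35/4,16)]
5. Canonical ring: [(2,13) (25/2,13) (35/4,16) (2,16)]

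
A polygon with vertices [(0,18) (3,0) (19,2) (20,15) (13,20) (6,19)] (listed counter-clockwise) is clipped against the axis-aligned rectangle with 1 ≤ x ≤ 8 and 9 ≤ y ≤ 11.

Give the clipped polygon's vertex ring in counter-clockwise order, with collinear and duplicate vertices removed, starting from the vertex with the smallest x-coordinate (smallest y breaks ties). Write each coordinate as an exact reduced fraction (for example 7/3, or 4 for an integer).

1. After x ≥ 1: [(1,109/6) (1,12) (3,0) (19,2) (20,15) (13,20) (6,19)]
2. After x ≤ 8: [(1,109/6) (1,12) (3,0) (8,5/8) (8,135/7) (6,19)]
3. After y ≥ 9: [(1,109/6) (1,12) (3/2,9) (8,9) (8,135/7) (6,19)]
4. After y ≤ 11: [(7/6,11) (3/2,9) (8,9) (8,11)]
5. Canonical ring: [(7/6,11) (3/2,9) (8,9) (8,11)]

Clipped polygon: [(7/6,11) (3/2,9) (8,9) (8,11)]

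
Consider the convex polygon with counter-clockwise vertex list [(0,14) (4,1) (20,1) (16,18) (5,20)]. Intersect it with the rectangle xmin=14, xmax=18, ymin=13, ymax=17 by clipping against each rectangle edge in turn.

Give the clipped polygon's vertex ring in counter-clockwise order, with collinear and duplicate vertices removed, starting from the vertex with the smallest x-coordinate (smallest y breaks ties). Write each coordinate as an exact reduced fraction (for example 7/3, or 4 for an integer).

1. After x ≥ 14: [(14,1) (20,1) (16,18) (14,202/11)]
2. After x ≤ 18: [(14,1) (18,1) (18,19/2) (16,18) (14,202/11)]
3. After y ≥ 13: [(14,13) (292/17,13) (16,18) (14,202/11)]
4. After y ≤ 17: [(14,17) (14,13) (292/17,13) (276/17,17)]
5. Canonical ring: [(14,13) (292/17,13) (276/17,17) (14,17)]

Clipped polygon: [(14,13) (292/17,13) (276/17,17) (14,17)]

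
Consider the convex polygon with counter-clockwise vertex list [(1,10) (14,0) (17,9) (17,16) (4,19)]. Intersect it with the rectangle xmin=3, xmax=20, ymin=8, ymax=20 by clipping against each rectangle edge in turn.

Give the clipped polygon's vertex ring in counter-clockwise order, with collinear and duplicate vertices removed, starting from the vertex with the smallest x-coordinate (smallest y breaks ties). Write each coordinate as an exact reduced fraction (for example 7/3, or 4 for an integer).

1. After x ≥ 3: [(3,16) (3,110/13) (14,0) (17,9) (17,16) (4,19)]
2. After x ≤ 20: [(3,16) (3,110/13) (14,0) (17,9) (17,16) (4,19)]
3. After y ≥ 8: [(3,16) (3,110/13) (18/5,8) (50/3,8) (17,9) (17,16) (4,19)]
4. After y ≤ 20: [(3,16) (3,110/13) (18/5,8) (50/3,8) (17,9) (17,16) (4,19)]
5. Canonical ring: [(3,110/13) (18/5,8) (50/3,8) (17,9) (17,16) (4,19) (3,16)]

Clipped polygon: [(3,110/13) (18/5,8) (50/3,8) (17,9) (17,16) (4,19) (3,16)]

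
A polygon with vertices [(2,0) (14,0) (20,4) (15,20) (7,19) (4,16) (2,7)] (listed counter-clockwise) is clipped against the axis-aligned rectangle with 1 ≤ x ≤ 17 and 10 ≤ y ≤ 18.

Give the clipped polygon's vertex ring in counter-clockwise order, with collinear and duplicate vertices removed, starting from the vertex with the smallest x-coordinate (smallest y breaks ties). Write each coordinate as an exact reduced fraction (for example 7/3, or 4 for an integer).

Clipped polygon: [(8/3,10) (17,10) (17,68/5) (125/8,18) (6,18) (4,16)]

1. After x ≥ 1: [(2,0) (14,0) (20,4) (15,20) (7,19) (4,16) (2,7)]
2. After x ≤ 17: [(2,0) (14,0) (17,2) (17,68/5) (15,20) (7,19) (4,16) (2,7)]
3. After y ≥ 10: [(17,10) (17,68/5) (15,20) (7,19) (4,16) (8/3,10)]
4. After y ≤ 18: [(17,10) (17,68/5) (125/8,18) (6,18) (4,16) (8/3,10)]
5. Canonical ring: [(8/3,10) (17,10) (17,68/5) (125/8,18) (6,18) (4,16)]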